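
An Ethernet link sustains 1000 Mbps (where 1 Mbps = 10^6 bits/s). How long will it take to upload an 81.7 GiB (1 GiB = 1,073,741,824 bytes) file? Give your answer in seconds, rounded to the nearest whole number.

81.7 GiB = 87,724,707,020.8 bytes = 701,797,656,166.4 bits
1000 Mbps = 1,000,000,000 bits/s
time = 701,797,656,166.4 / 1,000,000,000 = 702 s

702 seconds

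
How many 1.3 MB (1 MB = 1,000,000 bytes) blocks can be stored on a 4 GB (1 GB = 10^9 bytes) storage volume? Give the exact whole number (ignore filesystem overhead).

Capacity: 4 GB = 4,000,000,000 bytes
Per item: 1.3 MB = 1,300,000 bytes
⌊4,000,000,000 / 1,300,000⌋ = 3,076

3,076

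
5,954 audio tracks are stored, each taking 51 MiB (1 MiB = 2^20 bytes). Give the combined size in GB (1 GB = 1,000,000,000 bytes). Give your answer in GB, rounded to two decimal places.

Total = 5,954 × 51 MiB = 303,654 MiB
= 303,654 × 1,048,576 bytes = 318,404,296,704 bytes
1 GB = 1,000,000,000 bytes
318,404,296,704 / 1,000,000,000 = 318.40 GB

318.40 GB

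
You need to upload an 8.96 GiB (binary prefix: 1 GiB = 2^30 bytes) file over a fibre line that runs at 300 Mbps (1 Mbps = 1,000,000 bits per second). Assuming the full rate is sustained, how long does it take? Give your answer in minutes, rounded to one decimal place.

4.3 minutes

8.96 GiB = 9,620,726,743.04 bytes = 76,965,813,944.32 bits
300 Mbps = 300,000,000 bits/s
time = 76,965,813,944.32 / 300,000,000 = 256.55 s
256.55 s / 60 = 4.3 minutes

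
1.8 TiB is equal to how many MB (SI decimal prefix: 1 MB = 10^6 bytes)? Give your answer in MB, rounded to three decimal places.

1.8 TiB = 1.8 × 2^40 bytes = 1,979,120,929,996.8 bytes
1 MB = 10^6 bytes = 1,000,000 bytes
1,979,120,929,996.8 / 1,000,000 = 1,979,120.930 MB

1,979,120.930 MB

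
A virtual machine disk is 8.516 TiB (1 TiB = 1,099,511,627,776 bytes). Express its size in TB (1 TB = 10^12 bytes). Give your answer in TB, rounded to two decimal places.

9.36 TB

8.516 TiB = 8.516 × 2^40 bytes = 9,363,441,022,140.416 bytes
1 TB = 10^12 bytes = 1,000,000,000,000 bytes
9,363,441,022,140.416 / 1,000,000,000,000 = 9.36 TB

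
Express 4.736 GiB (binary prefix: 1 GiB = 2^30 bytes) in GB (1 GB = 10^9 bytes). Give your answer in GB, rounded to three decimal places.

4.736 GiB × 1,073,741,824 bytes/GiB = 5,085,241,278.464 bytes
1 GB = 10^9 bytes = 1,000,000,000 bytes
5,085,241,278.464 / 1,000,000,000 = 5.085 GB

5.085 GB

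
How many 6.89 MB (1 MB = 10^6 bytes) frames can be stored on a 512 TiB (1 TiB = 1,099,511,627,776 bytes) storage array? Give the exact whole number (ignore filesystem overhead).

Capacity: 512 TiB = 562,949,953,421,312 bytes
Per item: 6.89 MB = 6,890,000 bytes
⌊562,949,953,421,312 / 6,890,000⌋ = 81,705,363

81,705,363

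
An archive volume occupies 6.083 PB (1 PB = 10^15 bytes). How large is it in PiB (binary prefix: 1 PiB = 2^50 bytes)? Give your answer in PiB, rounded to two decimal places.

6.083 PB × 1,000,000,000,000,000 bytes/PB = 6,083,000,000,000,000 bytes
1 PiB = 1,125,899,906,842,624 bytes
6,083,000,000,000,000 / 1,125,899,906,842,624 = 5.40 PiB

5.40 PiB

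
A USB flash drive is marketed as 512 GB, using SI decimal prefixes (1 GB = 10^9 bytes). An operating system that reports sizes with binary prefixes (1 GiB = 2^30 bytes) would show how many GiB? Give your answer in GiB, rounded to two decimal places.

512 GB = 512 × 10^9 bytes = 512,000,000,000 bytes
1 GiB = 1,073,741,824 bytes
512,000,000,000 / 1,073,741,824 = 476.84 GiB

476.84 GiB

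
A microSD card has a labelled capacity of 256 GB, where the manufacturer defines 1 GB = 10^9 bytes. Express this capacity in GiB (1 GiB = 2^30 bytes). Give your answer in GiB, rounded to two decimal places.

238.42 GiB

256 GB = 256 × 10^9 bytes = 256,000,000,000 bytes
1 GiB = 1,073,741,824 bytes
256,000,000,000 / 1,073,741,824 = 238.42 GiB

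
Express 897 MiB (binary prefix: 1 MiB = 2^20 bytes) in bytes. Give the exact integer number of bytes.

897 × 1,048,576 = 940,572,672 bytes  (1 MiB = 2^20 bytes)

940,572,672 bytes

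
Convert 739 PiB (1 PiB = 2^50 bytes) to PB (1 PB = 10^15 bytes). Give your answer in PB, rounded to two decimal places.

739 PiB = 739 × 2^50 bytes = 832,040,031,156,699,136 bytes
1 PB = 1,000,000,000,000,000 bytes
832,040,031,156,699,136 / 1,000,000,000,000,000 = 832.04 PB

832.04 PB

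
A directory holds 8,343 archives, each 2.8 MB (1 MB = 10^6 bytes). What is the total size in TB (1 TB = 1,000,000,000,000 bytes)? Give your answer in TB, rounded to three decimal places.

0.023 TB

Total = 8,343 × 2.8 MB = 23360.4 MB
= 23360.4 × 1,000,000 bytes = 23,360,400,000 bytes
1 TB = 1,000,000,000,000 bytes
23,360,400,000 / 1,000,000,000,000 = 0.023 TB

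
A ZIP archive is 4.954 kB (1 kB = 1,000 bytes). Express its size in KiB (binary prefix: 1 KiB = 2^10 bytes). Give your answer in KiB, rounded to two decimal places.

4.954 kB × 1,000 bytes/kB = 4,954 bytes
1 KiB = 1,024 bytes
4,954 / 1,024 = 4.84 KiB

4.84 KiB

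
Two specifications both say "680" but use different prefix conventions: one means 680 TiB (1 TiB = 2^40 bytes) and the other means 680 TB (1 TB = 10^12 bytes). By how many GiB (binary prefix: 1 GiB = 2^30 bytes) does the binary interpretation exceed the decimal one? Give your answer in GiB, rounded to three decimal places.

63,020.649 GiB

680 TiB = 680 × 1,099,511,627,776 = 747,667,906,887,680 bytes
680 TB = 680 × 1,000,000,000,000 = 680,000,000,000,000 bytes
difference = 67,667,906,887,680 bytes
67,667,906,887,680 / 1,073,741,824 = 63,020.649 GiB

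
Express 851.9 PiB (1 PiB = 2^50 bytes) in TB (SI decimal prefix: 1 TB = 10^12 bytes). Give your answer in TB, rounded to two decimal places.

851.9 PiB = 851.9 × 2^50 bytes = 959,154,130,639,231,385.6 bytes
1 TB = 10^12 bytes = 1,000,000,000,000 bytes
959,154,130,639,231,385.6 / 1,000,000,000,000 = 959,154.13 TB

959,154.13 TB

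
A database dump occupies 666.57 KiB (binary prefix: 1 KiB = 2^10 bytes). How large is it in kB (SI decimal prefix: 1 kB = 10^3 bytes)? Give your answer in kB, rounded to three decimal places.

682.568 kB

666.57 KiB = 666.57 × 2^10 bytes = 682,567.68 bytes
1 kB = 10^3 bytes = 1,000 bytes
682,567.68 / 1,000 = 682.568 kB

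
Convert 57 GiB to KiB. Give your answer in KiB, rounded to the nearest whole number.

57 GiB = 57 × 2^30 bytes = 61,203,283,968 bytes
1 KiB = 2^10 bytes = 1,024 bytes
61,203,283,968 / 1,024 = 59,768,832 KiB

59,768,832 KiB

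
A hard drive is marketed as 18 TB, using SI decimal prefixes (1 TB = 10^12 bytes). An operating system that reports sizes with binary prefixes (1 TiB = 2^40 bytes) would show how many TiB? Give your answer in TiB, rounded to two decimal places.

18 TB = 18 × 10^12 bytes = 18,000,000,000,000 bytes
1 TiB = 2^40 bytes = 1,099,511,627,776 bytes
18,000,000,000,000 / 1,099,511,627,776 = 16.37 TiB

16.37 TiB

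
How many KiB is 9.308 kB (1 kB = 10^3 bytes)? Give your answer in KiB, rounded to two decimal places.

9.09 KiB

9.308 kB = 9.308 × 10^3 bytes = 9,308 bytes
1 KiB = 1,024 bytes
9,308 / 1,024 = 9.09 KiB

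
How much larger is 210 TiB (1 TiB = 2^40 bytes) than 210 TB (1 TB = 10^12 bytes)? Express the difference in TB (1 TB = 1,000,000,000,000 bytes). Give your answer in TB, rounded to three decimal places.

20.897 TB

210 TiB = 210 × 1,099,511,627,776 = 230,897,441,832,960 bytes
210 TB = 210 × 1,000,000,000,000 = 210,000,000,000,000 bytes
difference = 20,897,441,832,960 bytes
20,897,441,832,960 / 1,000,000,000,000 = 20.897 TB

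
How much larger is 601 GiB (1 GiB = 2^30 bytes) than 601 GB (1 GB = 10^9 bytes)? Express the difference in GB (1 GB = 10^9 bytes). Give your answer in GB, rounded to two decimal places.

601 GiB = 601 × 1,073,741,824 = 645,318,836,224 bytes
601 GB = 601 × 1,000,000,000 = 601,000,000,000 bytes
difference = 44,318,836,224 bytes
44,318,836,224 / 1,000,000,000 = 44.32 GB

44.32 GB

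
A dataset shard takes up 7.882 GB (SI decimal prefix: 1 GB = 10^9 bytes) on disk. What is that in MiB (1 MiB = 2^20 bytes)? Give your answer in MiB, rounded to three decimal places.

7,516.861 MiB

7.882 GB = 7.882 × 10^9 bytes = 7,882,000,000 bytes
1 MiB = 2^20 bytes = 1,048,576 bytes
7,882,000,000 / 1,048,576 = 7,516.861 MiB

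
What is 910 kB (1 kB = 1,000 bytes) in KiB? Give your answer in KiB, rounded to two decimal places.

910 kB = 910 × 10^3 bytes = 910,000 bytes
1 KiB = 2^10 bytes = 1,024 bytes
910,000 / 1,024 = 888.67 KiB

888.67 KiB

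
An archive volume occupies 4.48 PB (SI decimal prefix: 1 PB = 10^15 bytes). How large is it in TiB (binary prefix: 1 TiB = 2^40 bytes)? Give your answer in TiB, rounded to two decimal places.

4.48 PB = 4.48 × 10^15 bytes = 4,480,000,000,000,000 bytes
1 TiB = 1,099,511,627,776 bytes
4,480,000,000,000,000 / 1,099,511,627,776 = 4,074.54 TiB

4,074.54 TiB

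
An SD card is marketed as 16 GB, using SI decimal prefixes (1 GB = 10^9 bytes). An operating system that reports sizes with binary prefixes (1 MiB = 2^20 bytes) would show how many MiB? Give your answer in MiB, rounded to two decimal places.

15,258.79 MiB

16 GB × 1,000,000,000 bytes/GB = 16,000,000,000 bytes
1 MiB = 1,048,576 bytes
16,000,000,000 / 1,048,576 = 15,258.79 MiB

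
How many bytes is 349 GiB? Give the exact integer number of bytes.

374,735,896,576 bytes

349 × 1,073,741,824 = 374,735,896,576 bytes  (1 GiB = 2^30 bytes)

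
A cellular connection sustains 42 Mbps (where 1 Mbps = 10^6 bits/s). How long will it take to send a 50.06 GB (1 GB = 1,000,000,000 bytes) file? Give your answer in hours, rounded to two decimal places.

50.06 GB = 50,060,000,000 bytes = 400,480,000,000 bits
42 Mbps = 42,000,000 bits/s
time = 400,480,000,000 / 42,000,000 = 9,535.2381 s
9,535.2381 s / 3600 = 2.65 hours

2.65 hours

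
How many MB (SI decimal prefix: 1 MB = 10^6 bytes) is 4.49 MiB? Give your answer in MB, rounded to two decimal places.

4.71 MB

4.49 MiB = 4.49 × 2^20 bytes = 4,708,106.24 bytes
1 MB = 1,000,000 bytes
4,708,106.24 / 1,000,000 = 4.71 MB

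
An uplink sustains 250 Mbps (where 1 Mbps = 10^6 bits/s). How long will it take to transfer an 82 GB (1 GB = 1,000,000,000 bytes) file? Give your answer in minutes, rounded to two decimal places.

43.73 minutes

82 GB = 82,000,000,000 bytes = 656,000,000,000 bits
250 Mbps = 250,000,000 bits/s
time = 656,000,000,000 / 250,000,000 = 2,624.000 s
2,624.000 s / 60 = 43.73 minutes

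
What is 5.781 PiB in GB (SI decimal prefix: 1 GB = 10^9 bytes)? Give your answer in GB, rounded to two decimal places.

6,508,827.36 GB

5.781 PiB = 5.781 × 2^50 bytes = 6,508,827,361,457,209.344 bytes
1 GB = 1,000,000,000 bytes
6,508,827,361,457,209.344 / 1,000,000,000 = 6,508,827.36 GB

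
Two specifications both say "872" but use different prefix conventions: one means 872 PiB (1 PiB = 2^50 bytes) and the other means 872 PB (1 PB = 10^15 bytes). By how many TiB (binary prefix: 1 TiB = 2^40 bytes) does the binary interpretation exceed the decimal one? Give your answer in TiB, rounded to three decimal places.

99,848.620 TiB

872 PiB = 872 × 1,125,899,906,842,624 = 981,784,718,766,768,128 bytes
872 PB = 872 × 1,000,000,000,000,000 = 872,000,000,000,000,000 bytes
difference = 109,784,718,766,768,128 bytes
109,784,718,766,768,128 / 1,099,511,627,776 = 99,848.620 TiB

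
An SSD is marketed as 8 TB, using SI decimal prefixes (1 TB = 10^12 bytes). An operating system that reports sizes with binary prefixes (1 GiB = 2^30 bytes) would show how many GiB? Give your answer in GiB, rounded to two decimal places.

7,450.58 GiB

8 TB × 1,000,000,000,000 bytes/TB = 8,000,000,000,000 bytes
1 GiB = 1,073,741,824 bytes
8,000,000,000,000 / 1,073,741,824 = 7,450.58 GiB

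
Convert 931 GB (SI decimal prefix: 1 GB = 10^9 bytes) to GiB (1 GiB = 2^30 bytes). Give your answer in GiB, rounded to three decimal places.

867.061 GiB

931 GB = 931 × 10^9 bytes = 931,000,000,000 bytes
1 GiB = 2^30 bytes = 1,073,741,824 bytes
931,000,000,000 / 1,073,741,824 = 867.061 GiB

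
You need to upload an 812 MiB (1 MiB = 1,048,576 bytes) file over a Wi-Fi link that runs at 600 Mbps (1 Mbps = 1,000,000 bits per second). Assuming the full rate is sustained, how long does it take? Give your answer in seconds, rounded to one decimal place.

11.4 seconds

812 MiB = 851,443,712 bytes = 6,811,549,696 bits
600 Mbps = 600,000,000 bits/s
time = 6,811,549,696 / 600,000,000 = 11.4 s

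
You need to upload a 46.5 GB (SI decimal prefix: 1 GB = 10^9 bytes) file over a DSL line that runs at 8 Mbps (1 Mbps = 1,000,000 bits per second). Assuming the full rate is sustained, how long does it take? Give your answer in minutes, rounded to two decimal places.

46.5 GB = 46,500,000,000 bytes = 372,000,000,000 bits
8 Mbps = 8,000,000 bits/s
time = 372,000,000,000 / 8,000,000 = 46,500.000 s
46,500.000 s / 60 = 775.00 minutes

775.00 minutes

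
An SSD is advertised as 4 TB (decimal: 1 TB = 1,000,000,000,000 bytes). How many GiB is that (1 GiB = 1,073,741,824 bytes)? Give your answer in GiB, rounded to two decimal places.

3,725.29 GiB

4 TB = 4 × 10^12 bytes = 4,000,000,000,000 bytes
1 GiB = 1,073,741,824 bytes
4,000,000,000,000 / 1,073,741,824 = 3,725.29 GiB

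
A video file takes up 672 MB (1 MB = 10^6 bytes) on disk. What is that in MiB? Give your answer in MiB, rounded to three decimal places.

672 MB × 1,000,000 bytes/MB = 672,000,000 bytes
1 MiB = 2^20 bytes = 1,048,576 bytes
672,000,000 / 1,048,576 = 640.869 MiB

640.869 MiB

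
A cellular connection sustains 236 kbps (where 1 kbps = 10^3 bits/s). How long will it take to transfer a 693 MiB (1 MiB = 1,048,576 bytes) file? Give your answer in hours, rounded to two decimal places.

693 MiB = 726,663,168 bytes = 5,813,305,344 bits
236 kbps = 236,000 bits/s
time = 5,813,305,344 / 236,000 = 24,632.6498 s
24,632.6498 s / 3600 = 6.84 hours

6.84 hours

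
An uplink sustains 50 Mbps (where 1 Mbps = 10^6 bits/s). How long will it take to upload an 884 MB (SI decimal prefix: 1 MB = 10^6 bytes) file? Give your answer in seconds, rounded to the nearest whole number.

141 seconds

884 MB = 884,000,000 bytes = 7,072,000,000 bits
50 Mbps = 50,000,000 bits/s
time = 7,072,000,000 / 50,000,000 = 141 s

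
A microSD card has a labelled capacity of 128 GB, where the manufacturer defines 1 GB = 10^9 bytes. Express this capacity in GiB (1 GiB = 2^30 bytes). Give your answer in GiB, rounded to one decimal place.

128 GB × 1,000,000,000 bytes/GB = 128,000,000,000 bytes
1 GiB = 2^30 bytes = 1,073,741,824 bytes
128,000,000,000 / 1,073,741,824 = 119.2 GiB

119.2 GiB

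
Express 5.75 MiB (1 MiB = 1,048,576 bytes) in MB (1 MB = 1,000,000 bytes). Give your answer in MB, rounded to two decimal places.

6.03 MB

5.75 MiB = 5.75 × 2^20 bytes = 6,029,312 bytes
1 MB = 1,000,000 bytes
6,029,312 / 1,000,000 = 6.03 MB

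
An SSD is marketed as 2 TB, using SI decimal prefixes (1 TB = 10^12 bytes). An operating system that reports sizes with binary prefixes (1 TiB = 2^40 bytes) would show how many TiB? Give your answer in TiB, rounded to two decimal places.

2 TB = 2 × 10^12 bytes = 2,000,000,000,000 bytes
1 TiB = 2^40 bytes = 1,099,511,627,776 bytes
2,000,000,000,000 / 1,099,511,627,776 = 1.82 TiB

1.82 TiB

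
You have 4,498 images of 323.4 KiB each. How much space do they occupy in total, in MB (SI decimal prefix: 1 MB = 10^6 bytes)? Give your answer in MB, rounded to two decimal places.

1,489.56 MB

Total = 4,498 × 323.4 KiB = 1454653.2 KiB
= 1454653.2 × 1,024 bytes = 1,489,564,876.8 bytes
1 MB = 1,000,000 bytes
1,489,564,876.8 / 1,000,000 = 1,489.56 MB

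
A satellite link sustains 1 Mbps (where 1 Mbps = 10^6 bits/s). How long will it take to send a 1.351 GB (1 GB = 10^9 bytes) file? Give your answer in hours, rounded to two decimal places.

3.00 hours

1.351 GB = 1,351,000,000 bytes = 10,808,000,000 bits
1 Mbps = 1,000,000 bits/s
time = 10,808,000,000 / 1,000,000 = 10,808.0000 s
10,808.0000 s / 3600 = 3.00 hours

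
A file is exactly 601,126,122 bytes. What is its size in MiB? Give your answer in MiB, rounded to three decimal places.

573.279 MiB

601,126,122 bytes given.
1 MiB = 2^20 bytes = 1,048,576 bytes
601,126,122 / 1,048,576 = 573.279 MiB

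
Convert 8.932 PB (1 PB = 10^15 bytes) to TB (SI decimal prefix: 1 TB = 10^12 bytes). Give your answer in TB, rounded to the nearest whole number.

8,932 TB

8.932 PB × 1,000,000,000,000,000 bytes/PB = 8,932,000,000,000,000 bytes
1 TB = 10^12 bytes = 1,000,000,000,000 bytes
8,932,000,000,000,000 / 1,000,000,000,000 = 8,932 TB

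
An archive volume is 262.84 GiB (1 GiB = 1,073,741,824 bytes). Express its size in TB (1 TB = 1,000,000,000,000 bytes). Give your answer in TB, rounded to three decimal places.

262.84 GiB = 262.84 × 2^30 bytes = 282,222,301,020.16 bytes
1 TB = 1,000,000,000,000 bytes
282,222,301,020.16 / 1,000,000,000,000 = 0.282 TB

0.282 TB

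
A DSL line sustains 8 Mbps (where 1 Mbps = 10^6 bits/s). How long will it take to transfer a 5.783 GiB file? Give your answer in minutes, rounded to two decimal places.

103.49 minutes

5.783 GiB = 6,209,448,968.192 bytes = 49,675,591,745.536 bits
8 Mbps = 8,000,000 bits/s
time = 49,675,591,745.536 / 8,000,000 = 6,209.449 s
6,209.449 s / 60 = 103.49 minutes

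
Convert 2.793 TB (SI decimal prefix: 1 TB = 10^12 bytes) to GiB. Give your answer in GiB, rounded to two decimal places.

2.793 TB × 1,000,000,000,000 bytes/TB = 2,793,000,000,000 bytes
1 GiB = 1,073,741,824 bytes
2,793,000,000,000 / 1,073,741,824 = 2,601.18 GiB

2,601.18 GiB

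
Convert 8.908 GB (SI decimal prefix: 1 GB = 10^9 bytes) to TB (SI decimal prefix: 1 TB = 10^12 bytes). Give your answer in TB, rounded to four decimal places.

8.908 GB × 1,000,000,000 bytes/GB = 8,908,000,000 bytes
1 TB = 10^12 bytes = 1,000,000,000,000 bytes
8,908,000,000 / 1,000,000,000,000 = 0.0089 TB

0.0089 TB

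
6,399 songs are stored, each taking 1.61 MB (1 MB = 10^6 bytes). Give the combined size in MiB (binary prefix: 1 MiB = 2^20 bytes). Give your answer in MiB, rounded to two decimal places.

Total = 6,399 × 1.61 MB = 10302.39 MB
= 10302.39 × 1,000,000 bytes = 10,302,390,000 bytes
1 MiB = 1,048,576 bytes
10,302,390,000 / 1,048,576 = 9,825.12 MiB

9,825.12 MiB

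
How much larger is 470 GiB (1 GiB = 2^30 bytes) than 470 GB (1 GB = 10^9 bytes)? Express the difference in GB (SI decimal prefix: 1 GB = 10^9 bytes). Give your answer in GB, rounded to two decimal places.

34.66 GB

470 GiB = 470 × 1,073,741,824 = 504,658,657,280 bytes
470 GB = 470 × 1,000,000,000 = 470,000,000,000 bytes
difference = 34,658,657,280 bytes
34,658,657,280 / 1,000,000,000 = 34.66 GB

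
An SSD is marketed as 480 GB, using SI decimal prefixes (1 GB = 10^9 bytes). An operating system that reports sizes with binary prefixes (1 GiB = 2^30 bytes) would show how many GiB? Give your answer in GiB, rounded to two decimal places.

447.03 GiB

480 GB = 480 × 10^9 bytes = 480,000,000,000 bytes
1 GiB = 2^30 bytes = 1,073,741,824 bytes
480,000,000,000 / 1,073,741,824 = 447.03 GiB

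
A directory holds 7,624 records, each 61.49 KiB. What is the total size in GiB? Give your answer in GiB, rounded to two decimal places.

Total = 7,624 × 61.49 KiB = 468799.76 KiB
= 468799.76 × 1,024 bytes = 480,050,954.24 bytes
1 GiB = 1,073,741,824 bytes
480,050,954.24 / 1,073,741,824 = 0.45 GiB

0.45 GiB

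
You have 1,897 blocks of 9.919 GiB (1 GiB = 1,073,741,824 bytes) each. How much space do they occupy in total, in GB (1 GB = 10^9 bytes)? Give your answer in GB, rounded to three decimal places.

Total = 1,897 × 9.919 GiB = 18816.343 GiB
= 18816.343 × 1,073,741,824 bytes = 20,203,894,453,829.632 bytes
1 GB = 1,000,000,000 bytes
20,203,894,453,829.632 / 1,000,000,000 = 20,203.894 GB

20,203.894 GB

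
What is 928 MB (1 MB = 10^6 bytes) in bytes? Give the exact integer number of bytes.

928,000,000 bytes

928 × 1,000,000 = 928,000,000 bytes  (1 MB = 10^6 bytes)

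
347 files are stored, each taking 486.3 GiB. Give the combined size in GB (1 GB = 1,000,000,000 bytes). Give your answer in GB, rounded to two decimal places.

181,189.75 GB

Total = 347 × 486.3 GiB = 168746.1 GiB
= 168746.1 × 1,073,741,824 bytes = 181,189,745,206,886.4 bytes
1 GB = 1,000,000,000 bytes
181,189,745,206,886.4 / 1,000,000,000 = 181,189.75 GB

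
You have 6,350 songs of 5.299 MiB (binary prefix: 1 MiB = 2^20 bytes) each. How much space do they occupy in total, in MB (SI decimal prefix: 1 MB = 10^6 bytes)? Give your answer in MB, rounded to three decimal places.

Total = 6,350 × 5.299 MiB = 33648.65 MiB
= 33648.65 × 1,048,576 bytes = 35,283,166,822.4 bytes
1 MB = 1,000,000 bytes
35,283,166,822.4 / 1,000,000 = 35,283.167 MB

35,283.167 MB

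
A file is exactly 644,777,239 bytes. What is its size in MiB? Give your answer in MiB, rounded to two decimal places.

614.91 MiB

644,777,239 bytes given.
1 MiB = 1,048,576 bytes
644,777,239 / 1,048,576 = 614.91 MiB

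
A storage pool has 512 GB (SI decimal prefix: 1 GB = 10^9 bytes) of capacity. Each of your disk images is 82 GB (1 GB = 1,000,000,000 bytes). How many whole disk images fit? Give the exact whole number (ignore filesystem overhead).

Capacity: 512 GB = 512,000,000,000 bytes
Per item: 82 GB = 82,000,000,000 bytes
⌊512,000,000,000 / 82,000,000,000⌋ = 6

6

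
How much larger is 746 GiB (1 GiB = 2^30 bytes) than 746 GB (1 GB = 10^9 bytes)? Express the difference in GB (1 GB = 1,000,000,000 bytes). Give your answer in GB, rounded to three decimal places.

55.011 GB

746 GiB = 746 × 1,073,741,824 = 801,011,400,704 bytes
746 GB = 746 × 1,000,000,000 = 746,000,000,000 bytes
difference = 55,011,400,704 bytes
55,011,400,704 / 1,000,000,000 = 55.011 GB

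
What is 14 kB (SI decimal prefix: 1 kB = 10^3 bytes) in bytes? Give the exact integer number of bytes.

14 × 1,000 = 14,000 bytes

14,000 bytes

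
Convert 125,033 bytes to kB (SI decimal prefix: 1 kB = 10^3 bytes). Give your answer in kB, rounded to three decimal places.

125.033 kB

125,033 bytes given.
1 kB = 1,000 bytes
125,033 / 1,000 = 125.033 kB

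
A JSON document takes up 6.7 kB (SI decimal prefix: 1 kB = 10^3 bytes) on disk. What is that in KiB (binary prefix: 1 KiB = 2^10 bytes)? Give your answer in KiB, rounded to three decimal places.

6.7 kB = 6.7 × 10^3 bytes = 6,700 bytes
1 KiB = 2^10 bytes = 1,024 bytes
6,700 / 1,024 = 6.543 KiB

6.543 KiB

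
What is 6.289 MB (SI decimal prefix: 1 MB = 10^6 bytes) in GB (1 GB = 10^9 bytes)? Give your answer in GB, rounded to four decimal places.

6.289 MB = 6.289 × 10^6 bytes = 6,289,000 bytes
1 GB = 10^9 bytes = 1,000,000,000 bytes
6,289,000 / 1,000,000,000 = 0.0063 GB

0.0063 GB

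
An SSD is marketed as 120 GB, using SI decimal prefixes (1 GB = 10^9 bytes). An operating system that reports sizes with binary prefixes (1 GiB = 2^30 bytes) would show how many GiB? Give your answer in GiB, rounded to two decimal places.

120 GB = 120 × 10^9 bytes = 120,000,000,000 bytes
1 GiB = 2^30 bytes = 1,073,741,824 bytes
120,000,000,000 / 1,073,741,824 = 111.76 GiB

111.76 GiB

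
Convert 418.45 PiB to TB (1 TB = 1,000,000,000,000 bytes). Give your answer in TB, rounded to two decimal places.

471,132.82 TB

418.45 PiB × 1,125,899,906,842,624 bytes/PiB = 471,132,816,018,296,012.8 bytes
1 TB = 10^12 bytes = 1,000,000,000,000 bytes
471,132,816,018,296,012.8 / 1,000,000,000,000 = 471,132.82 TB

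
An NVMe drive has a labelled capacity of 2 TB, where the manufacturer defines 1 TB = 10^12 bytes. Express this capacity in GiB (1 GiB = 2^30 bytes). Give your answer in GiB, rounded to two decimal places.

2 TB × 1,000,000,000,000 bytes/TB = 2,000,000,000,000 bytes
1 GiB = 2^30 bytes = 1,073,741,824 bytes
2,000,000,000,000 / 1,073,741,824 = 1,862.65 GiB

1,862.65 GiB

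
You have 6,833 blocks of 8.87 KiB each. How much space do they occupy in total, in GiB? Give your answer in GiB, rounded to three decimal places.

0.058 GiB

Total = 6,833 × 8.87 KiB = 60608.71 KiB
= 60608.71 × 1,024 bytes = 62,063,319.04 bytes
1 GiB = 1,073,741,824 bytes
62,063,319.04 / 1,073,741,824 = 0.058 GiB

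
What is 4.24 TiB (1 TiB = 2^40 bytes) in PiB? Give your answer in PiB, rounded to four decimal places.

4.24 TiB = 4.24 × 2^40 bytes = 4,661,929,301,770.24 bytes
1 PiB = 1,125,899,906,842,624 bytes
4,661,929,301,770.24 / 1,125,899,906,842,624 = 0.0041 PiB

0.0041 PiB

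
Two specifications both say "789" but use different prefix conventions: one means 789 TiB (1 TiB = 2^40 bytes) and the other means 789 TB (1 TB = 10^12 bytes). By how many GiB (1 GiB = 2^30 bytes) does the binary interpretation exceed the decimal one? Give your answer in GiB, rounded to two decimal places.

73,122.49 GiB

789 TiB = 789 × 1,099,511,627,776 = 867,514,674,315,264 bytes
789 TB = 789 × 1,000,000,000,000 = 789,000,000,000,000 bytes
difference = 78,514,674,315,264 bytes
78,514,674,315,264 / 1,073,741,824 = 73,122.49 GiB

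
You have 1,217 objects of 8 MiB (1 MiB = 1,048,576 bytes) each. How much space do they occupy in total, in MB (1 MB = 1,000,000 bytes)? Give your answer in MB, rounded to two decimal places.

10,208.94 MB

Total = 1,217 × 8 MiB = 9736 MiB
= 9736 × 1,048,576 bytes = 10,208,935,936 bytes
1 MB = 1,000,000 bytes
10,208,935,936 / 1,000,000 = 10,208.94 MB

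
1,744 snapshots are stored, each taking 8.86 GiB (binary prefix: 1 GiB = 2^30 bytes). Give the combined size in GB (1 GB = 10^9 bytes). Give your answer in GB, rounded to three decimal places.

Total = 1,744 × 8.86 GiB = 15451.84 GiB
= 15451.84 × 1,073,741,824 bytes = 16,591,286,865,756.16 bytes
1 GB = 1,000,000,000 bytes
16,591,286,865,756.16 / 1,000,000,000 = 16,591.287 GB

16,591.287 GB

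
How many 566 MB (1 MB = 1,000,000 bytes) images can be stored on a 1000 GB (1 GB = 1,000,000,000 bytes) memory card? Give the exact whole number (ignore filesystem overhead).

1,766

Capacity: 1000 GB = 1,000,000,000,000 bytes
Per item: 566 MB = 566,000,000 bytes
⌊1,000,000,000,000 / 566,000,000⌋ = 1,766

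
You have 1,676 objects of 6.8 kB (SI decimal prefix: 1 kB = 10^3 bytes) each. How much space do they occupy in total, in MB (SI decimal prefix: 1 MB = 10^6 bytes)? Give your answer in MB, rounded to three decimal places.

Total = 1,676 × 6.8 kB = 11396.8 kB
= 11396.8 × 1,000 bytes = 11,396,800 bytes
1 MB = 1,000,000 bytes
11,396,800 / 1,000,000 = 11.397 MB

11.397 MB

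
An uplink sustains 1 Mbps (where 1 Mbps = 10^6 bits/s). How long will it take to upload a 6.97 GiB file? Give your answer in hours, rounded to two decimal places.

16.63 hours

6.97 GiB = 7,483,980,513.28 bytes = 59,871,844,106.24 bits
1 Mbps = 1,000,000 bits/s
time = 59,871,844,106.24 / 1,000,000 = 59,871.8441 s
59,871.8441 s / 3600 = 16.63 hours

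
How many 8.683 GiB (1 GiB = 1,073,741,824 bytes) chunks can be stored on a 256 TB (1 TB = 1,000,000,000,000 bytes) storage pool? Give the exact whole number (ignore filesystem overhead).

Capacity: 256 TB = 256,000,000,000,000 bytes
Per item: 8.683 GiB = 9,323,300,257.792 bytes
⌊256,000,000,000,000 / 9,323,300,257.792⌋ = 27,458

27,458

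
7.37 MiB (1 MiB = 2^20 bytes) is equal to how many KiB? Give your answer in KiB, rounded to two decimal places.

7.37 MiB = 7.37 × 2^20 bytes = 7,728,005.12 bytes
1 KiB = 1,024 bytes
7,728,005.12 / 1,024 = 7,546.88 KiB

7,546.88 KiB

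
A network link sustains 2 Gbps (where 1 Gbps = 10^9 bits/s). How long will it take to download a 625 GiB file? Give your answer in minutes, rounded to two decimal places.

44.74 minutes

625 GiB = 671,088,640,000 bytes = 5,368,709,120,000 bits
2 Gbps = 2,000,000,000 bits/s
time = 5,368,709,120,000 / 2,000,000,000 = 2,684.355 s
2,684.355 s / 60 = 44.74 minutes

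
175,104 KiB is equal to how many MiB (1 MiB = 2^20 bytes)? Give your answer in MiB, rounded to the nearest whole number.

175,104 KiB × 1,024 bytes/KiB = 179,306,496 bytes
1 MiB = 2^20 bytes = 1,048,576 bytes
179,306,496 / 1,048,576 = 171 MiB

171 MiB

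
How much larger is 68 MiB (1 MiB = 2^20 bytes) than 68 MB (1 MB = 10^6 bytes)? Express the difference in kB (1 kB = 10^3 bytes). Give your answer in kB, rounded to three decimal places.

68 MiB = 68 × 1,048,576 = 71,303,168 bytes
68 MB = 68 × 1,000,000 = 68,000,000 bytes
difference = 3,303,168 bytes
3,303,168 / 1,000 = 3,303.168 kB

3,303.168 kB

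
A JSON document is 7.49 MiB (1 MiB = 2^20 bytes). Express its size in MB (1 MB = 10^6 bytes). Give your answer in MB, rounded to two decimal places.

7.49 MiB × 1,048,576 bytes/MiB = 7,853,834.24 bytes
1 MB = 10^6 bytes = 1,000,000 bytes
7,853,834.24 / 1,000,000 = 7.85 MB

7.85 MB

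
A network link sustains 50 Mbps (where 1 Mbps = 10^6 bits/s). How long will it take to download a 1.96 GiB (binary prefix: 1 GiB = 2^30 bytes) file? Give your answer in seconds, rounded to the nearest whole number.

337 seconds

1.96 GiB = 2,104,533,975.04 bytes = 16,836,271,800.32 bits
50 Mbps = 50,000,000 bits/s
time = 16,836,271,800.32 / 50,000,000 = 337 s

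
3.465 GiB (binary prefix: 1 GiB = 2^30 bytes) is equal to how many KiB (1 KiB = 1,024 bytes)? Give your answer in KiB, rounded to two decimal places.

3,633,315.84 KiB

3.465 GiB × 1,073,741,824 bytes/GiB = 3,720,515,420.16 bytes
1 KiB = 2^10 bytes = 1,024 bytes
3,720,515,420.16 / 1,024 = 3,633,315.84 KiB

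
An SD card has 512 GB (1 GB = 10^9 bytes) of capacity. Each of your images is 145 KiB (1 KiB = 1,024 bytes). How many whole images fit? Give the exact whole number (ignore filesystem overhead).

3,448,275

Capacity: 512 GB = 512,000,000,000 bytes
Per item: 145 KiB = 148,480 bytes
⌊512,000,000,000 / 148,480⌋ = 3,448,275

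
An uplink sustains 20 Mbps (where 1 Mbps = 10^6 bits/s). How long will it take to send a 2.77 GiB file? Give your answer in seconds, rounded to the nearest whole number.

1,190 seconds

2.77 GiB = 2,974,264,852.48 bytes = 23,794,118,819.84 bits
20 Mbps = 20,000,000 bits/s
time = 23,794,118,819.84 / 20,000,000 = 1,190 s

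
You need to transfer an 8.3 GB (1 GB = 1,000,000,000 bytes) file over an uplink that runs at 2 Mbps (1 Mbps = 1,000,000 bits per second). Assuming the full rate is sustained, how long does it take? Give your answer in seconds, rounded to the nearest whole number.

8.3 GB = 8,300,000,000 bytes = 66,400,000,000 bits
2 Mbps = 2,000,000 bits/s
time = 66,400,000,000 / 2,000,000 = 33,200 s

33,200 seconds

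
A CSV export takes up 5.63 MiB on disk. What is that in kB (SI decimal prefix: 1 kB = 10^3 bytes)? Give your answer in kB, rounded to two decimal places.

5.63 MiB × 1,048,576 bytes/MiB = 5,903,482.88 bytes
1 kB = 10^3 bytes = 1,000 bytes
5,903,482.88 / 1,000 = 5,903.48 kB

5,903.48 kB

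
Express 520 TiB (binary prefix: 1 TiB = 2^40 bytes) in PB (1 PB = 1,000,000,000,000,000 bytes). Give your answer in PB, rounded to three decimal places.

0.572 PB

520 TiB = 520 × 2^40 bytes = 571,746,046,443,520 bytes
1 PB = 1,000,000,000,000,000 bytes
571,746,046,443,520 / 1,000,000,000,000,000 = 0.572 PB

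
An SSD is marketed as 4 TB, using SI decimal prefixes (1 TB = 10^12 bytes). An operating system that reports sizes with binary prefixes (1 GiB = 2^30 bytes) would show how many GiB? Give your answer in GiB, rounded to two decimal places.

4 TB = 4 × 10^12 bytes = 4,000,000,000,000 bytes
1 GiB = 1,073,741,824 bytes
4,000,000,000,000 / 1,073,741,824 = 3,725.29 GiB

3,725.29 GiB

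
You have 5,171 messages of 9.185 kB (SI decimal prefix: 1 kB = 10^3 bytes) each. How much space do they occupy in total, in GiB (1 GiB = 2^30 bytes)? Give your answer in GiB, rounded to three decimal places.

Total = 5,171 × 9.185 kB = 47495.635 kB
= 47495.635 × 1,000 bytes = 47,495,635 bytes
1 GiB = 1,073,741,824 bytes
47,495,635 / 1,073,741,824 = 0.044 GiB

0.044 GiB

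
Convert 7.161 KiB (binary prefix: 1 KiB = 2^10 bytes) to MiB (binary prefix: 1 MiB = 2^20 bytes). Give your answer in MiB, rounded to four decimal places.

7.161 KiB = 7.161 × 2^10 bytes = 7,332.864 bytes
1 MiB = 1,048,576 bytes
7,332.864 / 1,048,576 = 0.0070 MiB

0.0070 MiB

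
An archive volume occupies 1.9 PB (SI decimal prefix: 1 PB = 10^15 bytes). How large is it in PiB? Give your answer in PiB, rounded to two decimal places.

1.69 PiB

1.9 PB = 1.9 × 10^15 bytes = 1,900,000,000,000,000 bytes
1 PiB = 1,125,899,906,842,624 bytes
1,900,000,000,000,000 / 1,125,899,906,842,624 = 1.69 PiB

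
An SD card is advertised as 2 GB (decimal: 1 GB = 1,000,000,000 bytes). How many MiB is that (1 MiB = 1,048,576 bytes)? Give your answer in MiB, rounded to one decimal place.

2 GB = 2 × 10^9 bytes = 2,000,000,000 bytes
1 MiB = 1,048,576 bytes
2,000,000,000 / 1,048,576 = 1,907.3 MiB

1,907.3 MiB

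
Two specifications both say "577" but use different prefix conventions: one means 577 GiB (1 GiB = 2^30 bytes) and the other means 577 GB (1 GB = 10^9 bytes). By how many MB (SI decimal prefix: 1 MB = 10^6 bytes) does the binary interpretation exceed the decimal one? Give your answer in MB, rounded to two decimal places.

577 GiB = 577 × 1,073,741,824 = 619,549,032,448 bytes
577 GB = 577 × 1,000,000,000 = 577,000,000,000 bytes
difference = 42,549,032,448 bytes
42,549,032,448 / 1,000,000 = 42,549.03 MB

42,549.03 MB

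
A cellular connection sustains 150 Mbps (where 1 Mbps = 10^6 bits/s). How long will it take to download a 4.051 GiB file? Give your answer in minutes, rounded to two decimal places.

4.051 GiB = 4,349,728,129.024 bytes = 34,797,825,032.192 bits
150 Mbps = 150,000,000 bits/s
time = 34,797,825,032.192 / 150,000,000 = 231.986 s
231.986 s / 60 = 3.87 minutes

3.87 minutes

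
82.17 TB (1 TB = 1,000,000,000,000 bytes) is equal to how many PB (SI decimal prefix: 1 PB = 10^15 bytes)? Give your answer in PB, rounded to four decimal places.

0.0822 PB

82.17 TB = 82.17 × 10^12 bytes = 82,170,000,000,000 bytes
1 PB = 1,000,000,000,000,000 bytes
82,170,000,000,000 / 1,000,000,000,000,000 = 0.0822 PB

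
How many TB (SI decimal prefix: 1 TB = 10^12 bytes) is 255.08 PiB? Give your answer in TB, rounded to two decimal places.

287,194.55 TB

255.08 PiB × 1,125,899,906,842,624 bytes/PiB = 287,194,548,237,416,529.92 bytes
1 TB = 1,000,000,000,000 bytes
287,194,548,237,416,529.92 / 1,000,000,000,000 = 287,194.55 TB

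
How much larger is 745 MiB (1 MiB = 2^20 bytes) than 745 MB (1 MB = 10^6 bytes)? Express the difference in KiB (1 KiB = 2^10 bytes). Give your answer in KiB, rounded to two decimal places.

745 MiB = 745 × 1,048,576 = 781,189,120 bytes
745 MB = 745 × 1,000,000 = 745,000,000 bytes
difference = 36,189,120 bytes
36,189,120 / 1,024 = 35,340.94 KiB

35,340.94 KiB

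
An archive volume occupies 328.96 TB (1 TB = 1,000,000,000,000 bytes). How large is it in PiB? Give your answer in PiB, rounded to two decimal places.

328.96 TB = 328.96 × 10^12 bytes = 328,960,000,000,000 bytes
1 PiB = 1,125,899,906,842,624 bytes
328,960,000,000,000 / 1,125,899,906,842,624 = 0.29 PiB

0.29 PiB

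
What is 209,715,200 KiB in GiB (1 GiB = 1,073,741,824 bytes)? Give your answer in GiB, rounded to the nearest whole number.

209,715,200 KiB = 209,715,200 × 2^10 bytes = 214,748,364,800 bytes
1 GiB = 2^30 bytes = 1,073,741,824 bytes
214,748,364,800 / 1,073,741,824 = 200 GiB

200 GiB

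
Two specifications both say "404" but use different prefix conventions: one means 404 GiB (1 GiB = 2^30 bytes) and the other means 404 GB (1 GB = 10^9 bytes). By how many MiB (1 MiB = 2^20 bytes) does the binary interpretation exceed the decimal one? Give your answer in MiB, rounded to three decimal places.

404 GiB = 404 × 1,073,741,824 = 433,791,696,896 bytes
404 GB = 404 × 1,000,000,000 = 404,000,000,000 bytes
difference = 29,791,696,896 bytes
29,791,696,896 / 1,048,576 = 28,411.576 MiB

28,411.576 MiB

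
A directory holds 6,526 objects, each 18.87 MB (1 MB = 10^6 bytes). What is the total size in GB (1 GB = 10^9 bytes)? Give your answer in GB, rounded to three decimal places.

123.146 GB

Total = 6,526 × 18.87 MB = 123145.62 MB
= 123145.62 × 1,000,000 bytes = 123,145,620,000 bytes
1 GB = 1,000,000,000 bytes
123,145,620,000 / 1,000,000,000 = 123.146 GB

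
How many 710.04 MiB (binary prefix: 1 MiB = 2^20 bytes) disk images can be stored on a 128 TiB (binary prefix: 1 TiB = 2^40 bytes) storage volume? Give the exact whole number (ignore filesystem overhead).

189,028

Capacity: 128 TiB = 140,737,488,355,328 bytes
Per item: 710.04 MiB = 744,530,903.04 bytes
⌊140,737,488,355,328 / 744,530,903.04⌋ = 189,028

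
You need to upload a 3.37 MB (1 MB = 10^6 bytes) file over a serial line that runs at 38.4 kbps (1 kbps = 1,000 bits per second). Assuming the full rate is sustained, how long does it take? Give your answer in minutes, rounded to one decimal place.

11.7 minutes

3.37 MB = 3,370,000 bytes = 26,960,000 bits
38.4 kbps = 38,400 bits/s
time = 26,960,000 / 38,400 = 702.08 s
702.08 s / 60 = 11.7 minutes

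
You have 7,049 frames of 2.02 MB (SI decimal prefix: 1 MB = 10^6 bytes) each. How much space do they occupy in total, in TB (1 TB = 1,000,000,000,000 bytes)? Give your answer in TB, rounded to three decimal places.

0.014 TB

Total = 7,049 × 2.02 MB = 14238.98 MB
= 14238.98 × 1,000,000 bytes = 14,238,980,000 bytes
1 TB = 1,000,000,000,000 bytes
14,238,980,000 / 1,000,000,000,000 = 0.014 TB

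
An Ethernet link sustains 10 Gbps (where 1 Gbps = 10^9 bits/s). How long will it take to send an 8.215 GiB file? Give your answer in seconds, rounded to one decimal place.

7.1 seconds

8.215 GiB = 8,820,789,084.16 bytes = 70,566,312,673.28 bits
10 Gbps = 10,000,000,000 bits/s
time = 70,566,312,673.28 / 10,000,000,000 = 7.1 s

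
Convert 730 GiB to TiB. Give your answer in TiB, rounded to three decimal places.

0.713 TiB

730 GiB × 1,073,741,824 bytes/GiB = 783,831,531,520 bytes
1 TiB = 2^40 bytes = 1,099,511,627,776 bytes
783,831,531,520 / 1,099,511,627,776 = 0.713 TiB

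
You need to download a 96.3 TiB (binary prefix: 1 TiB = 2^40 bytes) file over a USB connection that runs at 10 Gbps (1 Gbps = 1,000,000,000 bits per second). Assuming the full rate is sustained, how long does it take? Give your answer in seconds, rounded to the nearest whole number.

84,706 seconds

96.3 TiB = 105,882,969,754,828.8 bytes = 847,063,758,038,630.4 bits
10 Gbps = 10,000,000,000 bits/s
time = 847,063,758,038,630.4 / 10,000,000,000 = 84,706 s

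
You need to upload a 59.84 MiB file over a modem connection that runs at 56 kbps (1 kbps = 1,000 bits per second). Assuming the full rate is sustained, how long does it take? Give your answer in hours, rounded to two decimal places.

2.49 hours

59.84 MiB = 62,746,787.84 bytes = 501,974,302.72 bits
56 kbps = 56,000 bits/s
time = 501,974,302.72 / 56,000 = 8,963.8268 s
8,963.8268 s / 3600 = 2.49 hours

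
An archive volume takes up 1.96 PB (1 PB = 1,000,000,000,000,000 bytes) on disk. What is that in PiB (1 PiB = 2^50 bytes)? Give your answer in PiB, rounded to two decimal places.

1.74 PiB

1.96 PB = 1.96 × 10^15 bytes = 1,960,000,000,000,000 bytes
1 PiB = 1,125,899,906,842,624 bytes
1,960,000,000,000,000 / 1,125,899,906,842,624 = 1.74 PiB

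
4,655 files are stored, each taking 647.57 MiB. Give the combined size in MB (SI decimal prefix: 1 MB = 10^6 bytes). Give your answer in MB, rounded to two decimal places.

Total = 4,655 × 647.57 MiB = 3014438.35 MiB
= 3014438.35 × 1,048,576 bytes = 3,160,867,707,289.6 bytes
1 MB = 1,000,000 bytes
3,160,867,707,289.6 / 1,000,000 = 3,160,867.71 MB

3,160,867.71 MB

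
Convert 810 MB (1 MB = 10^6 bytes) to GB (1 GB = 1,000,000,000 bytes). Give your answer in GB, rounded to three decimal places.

810 MB = 810 × 10^6 bytes = 810,000,000 bytes
1 GB = 10^9 bytes = 1,000,000,000 bytes
810,000,000 / 1,000,000,000 = 0.810 GB

0.810 GB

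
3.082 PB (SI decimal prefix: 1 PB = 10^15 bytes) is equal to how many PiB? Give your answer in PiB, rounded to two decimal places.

3.082 PB × 1,000,000,000,000,000 bytes/PB = 3,082,000,000,000,000 bytes
1 PiB = 2^50 bytes = 1,125,899,906,842,624 bytes
3,082,000,000,000,000 / 1,125,899,906,842,624 = 2.74 PiB

2.74 PiB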